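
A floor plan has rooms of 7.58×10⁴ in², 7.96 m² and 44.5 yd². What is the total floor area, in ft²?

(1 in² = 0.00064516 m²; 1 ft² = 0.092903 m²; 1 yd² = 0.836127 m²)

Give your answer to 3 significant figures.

7.58×10⁴ in² × 0.00064516 = 48.9031 m²
7.96 m² (already m²)
44.5 yd² × 0.836127 = 37.2077 m²
Total: 48.9031 + 7.96 + 37.2077 = 94.0708 m²
In ft²: 94.0708 / 0.092903 = 1012.57 ft²

1010 ft²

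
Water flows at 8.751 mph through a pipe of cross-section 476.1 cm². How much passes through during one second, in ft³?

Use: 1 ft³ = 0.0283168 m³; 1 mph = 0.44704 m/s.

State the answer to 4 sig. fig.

6.577 ft³

8.751 mph × 0.44704 = 3.91205 m/s
476.1 cm² × 0.0001 = 0.04761 m²
V = v × A × t = 3.91205 m/s × 0.04761 m² × 1 s = 0.186253 m³
0.186253 m³ ÷ (0.0283168 m³/ft³) = 6.57747 ft³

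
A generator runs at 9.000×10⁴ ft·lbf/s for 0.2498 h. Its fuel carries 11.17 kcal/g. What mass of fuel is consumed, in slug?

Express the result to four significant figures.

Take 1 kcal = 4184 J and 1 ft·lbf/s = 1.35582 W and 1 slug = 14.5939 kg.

9.000×10⁴ ft·lbf/s → 122024 W
0.2498 h → 899.28 s
E = P × t = 122024 × 899.28 = 1.09734×10⁸ J
11.17 kcal/g → 4.67353×10⁷ J/kg
m = E / e_s = 1.09734×10⁸ / 4.67353×10⁷ = 2.34799 kg
In slug: 2.34799 / 14.5939 = 0.160888 slug

0.1609 slug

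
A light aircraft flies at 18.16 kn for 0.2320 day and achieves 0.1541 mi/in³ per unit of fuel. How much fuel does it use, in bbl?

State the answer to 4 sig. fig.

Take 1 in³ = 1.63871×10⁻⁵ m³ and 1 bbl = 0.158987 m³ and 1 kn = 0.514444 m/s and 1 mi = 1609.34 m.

0.07783 bbl

18.16 kn → 9.3423 m/s
0.2320 day → 20044.8 s
d = v × t = 9.3423 × 20044.8 = 187265 m
0.1541 mi/in³ → 1.51338×10⁷ m/m³
V = d / (distance per unit fuel) = 187265 / 1.51338×10⁷ = 0.012374 m³
In bbl: 0.012374 / 0.158987 = 0.0778303 bbl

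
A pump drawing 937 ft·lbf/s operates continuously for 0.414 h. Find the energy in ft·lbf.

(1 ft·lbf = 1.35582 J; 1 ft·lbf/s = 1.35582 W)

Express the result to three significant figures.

937 ft·lbf/s × 1.35582 → 1270.4 W
0.414 h × 3600 → 1490.4 s
E = P × t = 1270.4 W × 1490.4 s = 1.8934×10⁶ J
1.8934×10⁶ J ÷ (1.35582 J/ft·lbf) = 1.3965×10⁶ ft·lbf

1.40×10⁶ ft·lbf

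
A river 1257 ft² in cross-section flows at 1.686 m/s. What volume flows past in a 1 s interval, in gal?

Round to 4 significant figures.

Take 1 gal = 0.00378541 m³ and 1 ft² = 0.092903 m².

1257 ft² × 0.092903 → 116.779 m²
V = v × A × t = 1.686 m/s × 116.779 m² × 1 s = 196.889 m³
196.889 m³ ÷ (0.00378541 m³/gal) = 52012.6 gal

5.201×10⁴ gal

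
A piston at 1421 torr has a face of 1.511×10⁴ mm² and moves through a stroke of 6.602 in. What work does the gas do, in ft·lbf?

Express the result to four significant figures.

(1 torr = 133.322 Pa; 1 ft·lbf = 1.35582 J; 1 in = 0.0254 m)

354.1 ft·lbf

1421 torr → 189451 Pa
1.511×10⁴ mm² → 0.01511 m²
F = P × A = 189451 × 0.01511 = 2862.6 N
6.602 in → 0.167691 m
W = F × d = 2862.6 × 0.167691 = 480.032 J
In ft·lbf: 480.032 / 1.35582 = 354.053 ft·lbf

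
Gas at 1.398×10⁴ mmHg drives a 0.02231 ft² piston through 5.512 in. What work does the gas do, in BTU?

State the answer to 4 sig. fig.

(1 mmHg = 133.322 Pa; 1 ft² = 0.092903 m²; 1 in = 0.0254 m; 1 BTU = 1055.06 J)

0.5126 BTU

1.398×10⁴ mmHg → 1.86384×10⁶ Pa
0.02231 ft² → 0.00207267 m²
F = P × A = 1.86384×10⁶ × 0.00207267 = 3863.13 N
5.512 in → 0.140005 m
W = F × d = 3863.13 × 0.140005 = 540.858 J
In BTU: 540.858 / 1055.06 = 0.512632 BTU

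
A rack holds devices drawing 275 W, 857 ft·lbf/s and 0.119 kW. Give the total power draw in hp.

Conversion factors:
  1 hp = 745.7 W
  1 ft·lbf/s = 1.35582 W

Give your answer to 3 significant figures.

2.09 hp

275 W (already W)
857 ft·lbf/s × 1.35582 = 1161.94 W
0.119 kW × 1000 = 119 W
Total: 275 + 1161.94 + 119 = 1555.94 W
In hp: 1555.94 / 745.7 = 2.08655 hp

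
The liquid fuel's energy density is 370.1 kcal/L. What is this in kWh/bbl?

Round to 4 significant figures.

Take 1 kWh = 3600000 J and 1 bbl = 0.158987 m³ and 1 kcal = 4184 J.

370.1 kcal/L × 4184 J/kcal ÷ 0.001 m³/L = 1.5485×10⁹ J/m³
1.5485×10⁹ J/m³ ÷ 3600000 J/kWh × 0.158987 m³/bbl = 68.3865 kWh/bbl

68.39 kWh/bbl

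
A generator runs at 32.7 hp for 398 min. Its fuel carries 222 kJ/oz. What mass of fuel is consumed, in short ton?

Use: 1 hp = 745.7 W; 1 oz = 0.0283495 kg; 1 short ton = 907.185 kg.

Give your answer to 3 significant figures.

0.0820 short ton

32.7 hp → 24384.4 W
398 min → 23880 s
E = P × t = 24384.4 × 23880 = 5.82299×10⁸ J
222 kJ/oz → 7.83083×10⁶ J/kg
m = E / e_s = 5.82299×10⁸ / 7.83083×10⁶ = 74.3598 kg
In short ton: 74.3598 / 907.185 = 0.0819676 short ton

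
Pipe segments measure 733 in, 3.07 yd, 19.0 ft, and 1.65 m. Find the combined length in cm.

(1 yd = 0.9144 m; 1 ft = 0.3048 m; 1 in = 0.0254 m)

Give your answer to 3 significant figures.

733 in × 0.0254 = 18.6182 m
3.07 yd × 0.9144 = 2.80721 m
19.0 ft × 0.3048 = 5.7912 m
1.65 m (already m)
Total: 18.6182 + 2.80721 + 5.7912 + 1.65 = 28.8666 m
In cm: 28.8666 / 0.01 = 2886.66 cm

2890 cm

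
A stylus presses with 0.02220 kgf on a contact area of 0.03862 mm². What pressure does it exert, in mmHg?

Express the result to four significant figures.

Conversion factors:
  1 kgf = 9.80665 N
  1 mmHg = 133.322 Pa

4.228×10⁴ mmHg

0.02220 kgf × 9.80665 = 0.217708 N
0.03862 mm² × 10⁻⁶ = 3.862×10⁻⁸ m²
P = F / A = 0.217708 N / 3.862×10⁻⁸ m² = 5.63718×10⁶ Pa
5.63718×10⁶ Pa ÷ (133.322 Pa/mmHg) = 42282.4 mmHg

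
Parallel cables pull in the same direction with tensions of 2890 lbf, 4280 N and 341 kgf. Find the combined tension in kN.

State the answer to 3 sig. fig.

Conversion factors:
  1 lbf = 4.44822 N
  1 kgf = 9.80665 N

2890 lbf × 4.44822 = 12855.4 N
4280 N (already N)
341 kgf × 9.80665 = 3344.07 N
Total: 12855.4 + 4280 + 3344.07 = 20479.5 N
In kN: 20479.5 / 1000 = 20.4795 kN

20.5 kN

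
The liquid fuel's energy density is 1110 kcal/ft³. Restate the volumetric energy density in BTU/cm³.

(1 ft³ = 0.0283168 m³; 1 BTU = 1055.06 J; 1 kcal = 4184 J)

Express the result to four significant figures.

0.1555 BTU/cm³

1110 kcal/ft³ × 4184 J/kcal ÷ 0.0283168 m³/ft³ = 1.6401×10⁸ J/m³
1.6401×10⁸ J/m³ ÷ 1055.06 J/BTU × 10⁻⁶ m³/cm³ = 0.155451 BTU/cm³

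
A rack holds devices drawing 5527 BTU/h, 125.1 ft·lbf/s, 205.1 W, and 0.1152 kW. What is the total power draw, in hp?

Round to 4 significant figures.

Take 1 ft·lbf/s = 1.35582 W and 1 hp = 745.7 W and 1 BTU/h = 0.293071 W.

2.829 hp

5527 BTU/h × 0.293071 = 1619.8 W
125.1 ft·lbf/s × 1.35582 = 169.613 W
205.1 W (already W)
0.1152 kW × 1000 = 115.2 W
Sum: 1619.8 + 169.613 + 205.1 + 115.2 = 2109.71 W
In hp: 2109.71 / 745.7 = 2.82917 hp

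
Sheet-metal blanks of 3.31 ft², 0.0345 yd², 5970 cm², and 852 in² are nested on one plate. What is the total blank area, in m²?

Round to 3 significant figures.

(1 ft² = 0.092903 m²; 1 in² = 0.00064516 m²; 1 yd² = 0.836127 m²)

1.48 m²

3.31 ft² × 0.092903 → 0.307509 m²
0.0345 yd² × 0.836127 → 0.0288464 m²
5970 cm² × 0.0001 → 0.597 m²
852 in² × 0.00064516 → 0.549676 m²
Total: 0.307509 + 0.0288464 + 0.597 + 0.549676 = 1.48303 m²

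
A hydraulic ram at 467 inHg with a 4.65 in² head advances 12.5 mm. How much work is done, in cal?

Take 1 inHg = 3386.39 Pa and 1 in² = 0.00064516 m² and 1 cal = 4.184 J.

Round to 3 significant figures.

14.2 cal

467 inHg → 1.58144×10⁶ Pa
4.65 in² → 0.00299999 m²
F = P × A = 1.58144×10⁶ × 0.00299999 = 4744.3 N
12.5 mm → 0.0125 m
W = F × d = 4744.3 × 0.0125 = 59.3038 J
In cal: 59.3038 / 4.184 = 14.1739 cal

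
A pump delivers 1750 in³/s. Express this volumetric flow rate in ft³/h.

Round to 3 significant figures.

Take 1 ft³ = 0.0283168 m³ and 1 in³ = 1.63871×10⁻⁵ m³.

3650 ft³/h

1750 in³/s × 1.63871×10⁻⁵ m³/in³ = 0.0286774 m³/s
0.0286774 m³/s ÷ 0.0283168 m³/ft³ × 3600 s/h = 3645.84 ft³/h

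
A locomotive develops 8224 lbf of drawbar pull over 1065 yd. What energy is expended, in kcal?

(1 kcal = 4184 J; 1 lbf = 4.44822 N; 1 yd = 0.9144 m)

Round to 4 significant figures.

8515 kcal

8224 lbf × 4.44822 = 36582.2 N
1065 yd × 0.9144 = 973.836 m
W = F × d = 36582.2 N × 973.836 m = 3.56251×10⁷ J
3.56251×10⁷ J ÷ (4184 J/kcal) = 8514.6 kcal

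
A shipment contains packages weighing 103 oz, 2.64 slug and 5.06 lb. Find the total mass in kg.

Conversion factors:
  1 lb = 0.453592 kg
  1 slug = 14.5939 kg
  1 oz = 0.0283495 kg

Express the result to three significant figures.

43.7 kg

103 oz × 0.0283495 → 2.92 kg
2.64 slug × 14.5939 → 38.5279 kg
5.06 lb × 0.453592 → 2.29518 kg
Sum: 2.92 + 38.5279 + 2.29518 = 43.7431 kg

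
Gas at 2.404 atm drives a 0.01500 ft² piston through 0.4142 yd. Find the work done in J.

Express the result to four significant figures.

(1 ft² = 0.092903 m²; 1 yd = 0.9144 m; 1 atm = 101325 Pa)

2.404 atm → 243585 Pa
0.01500 ft² → 0.00139354 m²
F = P × A = 243585 × 0.00139354 = 339.445 N
0.4142 yd → 0.378744 m
W = F × d = 339.445 × 0.378744 = 128.563 J

128.6 J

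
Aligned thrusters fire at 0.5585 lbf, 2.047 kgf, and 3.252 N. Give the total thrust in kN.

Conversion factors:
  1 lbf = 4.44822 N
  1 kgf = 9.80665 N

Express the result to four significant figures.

0.5585 lbf × 4.44822 = 2.48433 N
2.047 kgf × 9.80665 = 20.0742 N
3.252 N (already N)
Total: 2.48433 + 20.0742 + 3.252 = 25.8105 N
In kN: 25.8105 / 1000 = 0.0258105 kN

0.02581 kN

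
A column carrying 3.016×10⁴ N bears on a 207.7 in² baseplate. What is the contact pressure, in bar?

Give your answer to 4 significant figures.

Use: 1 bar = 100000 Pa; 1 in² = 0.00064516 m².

2.251 bar

207.7 in² × 0.00064516 = 0.134 m²
P = F / A = 30160 N / 0.134 m² = 225075 Pa
225075 Pa ÷ (100000 Pa/bar) = 2.25075 bar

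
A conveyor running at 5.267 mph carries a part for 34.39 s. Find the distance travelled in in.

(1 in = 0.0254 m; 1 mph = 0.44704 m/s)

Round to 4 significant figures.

5.267 mph × 0.44704 → 2.35456 m/s
d = v × t = 2.35456 m/s × 34.39 s = 80.9733 m
80.9733 m ÷ (0.0254 m/in) = 3187.93 in

3188 in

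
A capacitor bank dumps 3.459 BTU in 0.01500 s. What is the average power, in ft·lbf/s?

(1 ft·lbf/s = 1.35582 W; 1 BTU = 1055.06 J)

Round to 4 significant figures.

1.794×10⁵ ft·lbf/s

3.459 BTU × 1055.06 = 3649.45 J
P = E / t = 3649.45 J / 0.015 s = 243297 W
243297 W ÷ (1.35582 W/ft·lbf/s) = 179446 ft·lbf/s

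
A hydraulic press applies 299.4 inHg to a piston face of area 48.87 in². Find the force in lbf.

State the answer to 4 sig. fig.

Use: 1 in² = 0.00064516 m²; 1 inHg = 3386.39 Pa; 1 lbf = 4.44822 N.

7186 lbf

299.4 inHg × 3386.39 → 1.01389×10⁶ Pa
48.87 in² × 0.00064516 → 0.031529 m²
F = P × A = 1.01389×10⁶ Pa × 0.031529 m² = 31966.9 N
31966.9 N ÷ (4.44822 N/lbf) = 7186.45 lbf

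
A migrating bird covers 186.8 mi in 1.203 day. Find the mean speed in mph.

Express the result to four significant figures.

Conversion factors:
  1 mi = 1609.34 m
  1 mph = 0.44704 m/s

6.470 mph

186.8 mi × 1609.34 → 300625 m
1.203 day × 86400 → 103939 s
v = d / t = 300625 m / 103939 s = 2.89232 m/s
2.89232 m/s ÷ (0.44704 m/s/mph) = 6.46994 mph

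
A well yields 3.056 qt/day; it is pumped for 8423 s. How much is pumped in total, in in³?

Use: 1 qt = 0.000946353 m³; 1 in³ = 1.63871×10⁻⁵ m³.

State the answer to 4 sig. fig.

17.21 in³

3.056 qt/day → 3.34729×10⁻⁸ m³/s
V = Q × t = 3.34729×10⁻⁸ × 8423 = 2.81942×10⁻⁴ m³
In in³: 2.81942×10⁻⁴ / 1.63871×10⁻⁵ = 17.2051 in³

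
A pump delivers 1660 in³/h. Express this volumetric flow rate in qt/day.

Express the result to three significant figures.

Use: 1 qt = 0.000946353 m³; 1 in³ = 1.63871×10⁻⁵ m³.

1660 in³/h × 1.63871×10⁻⁵ m³/in³ ÷ 3600 s/h = 7.55627×10⁻⁶ m³/s
7.55627×10⁻⁶ m³/s ÷ 0.000946353 m³/qt × 86400 s/day = 689.871 qt/day

690 qt/day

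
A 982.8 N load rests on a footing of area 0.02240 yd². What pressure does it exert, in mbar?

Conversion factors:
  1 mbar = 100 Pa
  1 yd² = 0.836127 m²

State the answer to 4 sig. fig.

0.02240 yd² × 0.836127 = 0.0187292 m²
P = F / A = 982.8 N / 0.0187292 m² = 52474.2 Pa
52474.2 Pa ÷ (100 Pa/mbar) = 524.742 mbar

524.7 mbar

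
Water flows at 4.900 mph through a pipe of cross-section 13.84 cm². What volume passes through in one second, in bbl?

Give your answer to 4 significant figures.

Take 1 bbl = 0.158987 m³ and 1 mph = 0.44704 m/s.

4.900 mph × 0.44704 = 2.1905 m/s
13.84 cm² × 0.0001 = 0.001384 m²
V = v × A × t = 2.1905 m/s × 0.001384 m² × 1 s = 0.00303165 m³
0.00303165 m³ ÷ (0.158987 m³/bbl) = 0.0190685 bbl

0.01907 bbl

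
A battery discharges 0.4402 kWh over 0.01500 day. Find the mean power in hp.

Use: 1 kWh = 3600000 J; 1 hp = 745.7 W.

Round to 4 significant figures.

1.640 hp

0.4402 kWh × 3600000 → 1.58472×10⁶ J
0.01500 day × 86400 → 1296 s
P = E / t = 1.58472×10⁶ J / 1296 s = 1222.78 W
1222.78 W ÷ (745.7 W/hp) = 1.63977 hp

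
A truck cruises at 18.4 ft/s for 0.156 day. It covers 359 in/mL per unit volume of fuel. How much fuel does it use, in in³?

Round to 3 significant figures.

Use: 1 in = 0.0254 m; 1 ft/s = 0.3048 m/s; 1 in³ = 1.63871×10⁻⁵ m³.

506 in³

18.4 ft/s → 5.60832 m/s
0.156 day → 13478.4 s
d = v × t = 5.60832 × 13478.4 = 75591.2 m
359 in/mL → 9.1186×10⁶ m/m³
V = d / (distance per unit fuel) = 75591.2 / 9.1186×10⁶ = 0.00828978 m³
In in³: 0.00828978 / 1.63871×10⁻⁵ = 505.872 in³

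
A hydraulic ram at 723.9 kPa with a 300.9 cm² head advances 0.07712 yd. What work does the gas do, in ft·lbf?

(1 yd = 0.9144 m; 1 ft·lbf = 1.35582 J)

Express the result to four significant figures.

723.9 kPa → 723900 Pa
300.9 cm² → 0.03009 m²
F = P × A = 723900 × 0.03009 = 21782.2 N
0.07712 yd → 0.0705185 m
W = F × d = 21782.2 × 0.0705185 = 1536.05 J
In ft·lbf: 1536.05 / 1.35582 = 1132.93 ft·lbf

1133 ft·lbf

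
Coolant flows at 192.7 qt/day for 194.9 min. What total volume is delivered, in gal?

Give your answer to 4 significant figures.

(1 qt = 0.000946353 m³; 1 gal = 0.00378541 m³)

6.520 gal

192.7 qt/day → 2.11067×10⁻⁶ m³/s
194.9 min → 11694 s
V = Q × t = 2.11067×10⁻⁶ × 11694 = 0.0246822 m³
In gal: 0.0246822 / 0.00378541 = 6.52035 gal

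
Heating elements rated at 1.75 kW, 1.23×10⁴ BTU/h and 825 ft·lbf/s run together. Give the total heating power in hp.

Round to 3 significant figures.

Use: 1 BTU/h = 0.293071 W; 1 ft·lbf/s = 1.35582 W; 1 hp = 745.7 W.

8.68 hp

1.75 kW × 1000 = 1750 W
1.23×10⁴ BTU/h × 0.293071 = 3604.77 W
825 ft·lbf/s × 1.35582 = 1118.55 W
Sum: 1750 + 3604.77 + 1118.55 = 6473.32 W
In hp: 6473.32 / 745.7 = 8.68086 hp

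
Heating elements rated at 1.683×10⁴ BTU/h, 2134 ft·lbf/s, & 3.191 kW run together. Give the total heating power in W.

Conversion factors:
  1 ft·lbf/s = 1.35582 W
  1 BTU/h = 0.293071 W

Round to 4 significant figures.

1.102×10⁴ W

1.683×10⁴ BTU/h × 0.293071 = 4932.38 W
2134 ft·lbf/s × 1.35582 = 2893.32 W
3.191 kW × 1000 = 3191 W
Sum: 4932.38 + 2893.32 + 3191 = 11016.7 W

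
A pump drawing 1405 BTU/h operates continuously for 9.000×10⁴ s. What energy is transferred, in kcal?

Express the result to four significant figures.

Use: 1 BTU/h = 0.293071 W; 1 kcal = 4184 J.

1405 BTU/h × 0.293071 → 411.765 W
E = P × t = 411.765 W × 90000 s = 3.70588×10⁷ J
3.70588×10⁷ J ÷ (4184 J/kcal) = 8857.27 kcal

8857 kcal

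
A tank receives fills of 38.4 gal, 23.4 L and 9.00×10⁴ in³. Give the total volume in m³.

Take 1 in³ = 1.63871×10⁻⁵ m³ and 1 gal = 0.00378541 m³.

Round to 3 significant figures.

38.4 gal × 0.00378541 = 0.14536 m³
23.4 L × 0.001 = 0.0234 m³
9.00×10⁴ in³ × 1.63871×10⁻⁵ = 1.47484 m³
Total: 0.14536 + 0.0234 + 1.47484 = 1.6436 m³

1.64 m³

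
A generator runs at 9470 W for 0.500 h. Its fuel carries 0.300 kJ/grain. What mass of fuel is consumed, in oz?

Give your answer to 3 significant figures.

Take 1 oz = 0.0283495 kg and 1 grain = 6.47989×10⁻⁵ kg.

130 oz

0.500 h → 1800 s
E = P × t = 9470 × 1800 = 1.7046×10⁷ J
0.300 kJ/grain → 4.62971×10⁶ J/kg
m = E / e_s = 1.7046×10⁷ / 4.62971×10⁶ = 3.68187 kg
In oz: 3.68187 / 0.0283495 = 129.874 oz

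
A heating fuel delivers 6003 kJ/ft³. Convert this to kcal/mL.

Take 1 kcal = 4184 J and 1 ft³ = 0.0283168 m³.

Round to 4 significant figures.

6003 kJ/ft³ × 1000 J/kJ ÷ 0.0283168 m³/ft³ = 2.11994×10⁸ J/m³
2.11994×10⁸ J/m³ ÷ 4184 J/kcal × 10⁻⁶ m³/mL = 0.0506678 kcal/mL

0.05067 kcal/mL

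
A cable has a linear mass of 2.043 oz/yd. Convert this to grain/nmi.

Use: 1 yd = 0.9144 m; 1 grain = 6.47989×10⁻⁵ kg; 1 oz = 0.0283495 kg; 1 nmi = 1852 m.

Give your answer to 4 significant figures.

2.043 oz/yd × 0.0283495 kg/oz ÷ 0.9144 m/yd = 0.0633399 kg/m
0.0633399 kg/m ÷ 6.47989×10⁻⁵ kg/grain × 1852 m/nmi = 1.8103×10⁶ grain/nmi

1.810×10⁶ grain/nmi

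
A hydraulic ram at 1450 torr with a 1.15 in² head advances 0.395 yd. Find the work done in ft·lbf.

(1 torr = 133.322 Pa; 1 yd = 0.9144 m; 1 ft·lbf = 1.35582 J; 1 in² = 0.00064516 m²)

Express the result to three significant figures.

38.2 ft·lbf

1450 torr → 193317 Pa
1.15 in² → 7.41934×10⁻⁴ m²
F = P × A = 193317 × 7.41934×10⁻⁴ = 143.428 N
0.395 yd → 0.361188 m
W = F × d = 143.428 × 0.361188 = 51.8045 J
In ft·lbf: 51.8045 / 1.35582 = 38.209 ft·lbf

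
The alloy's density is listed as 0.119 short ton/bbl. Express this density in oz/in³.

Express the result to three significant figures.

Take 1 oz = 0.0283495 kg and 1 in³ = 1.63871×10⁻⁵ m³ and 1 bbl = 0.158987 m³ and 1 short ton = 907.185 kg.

0.392 oz/in³

0.119 short ton/bbl × 907.185 kg/short ton ÷ 0.158987 m³/bbl = 679.018 kg/m³
679.018 kg/m³ ÷ 0.0283495 kg/oz × 1.63871×10⁻⁵ m³/in³ = 0.392498 oz/in³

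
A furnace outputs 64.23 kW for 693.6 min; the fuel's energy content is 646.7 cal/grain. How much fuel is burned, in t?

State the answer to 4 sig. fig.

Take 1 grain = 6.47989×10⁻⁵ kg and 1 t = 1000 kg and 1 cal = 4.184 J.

64.23 kW → 64230 W
693.6 min → 41616 s
E = P × t = 64230 × 41616 = 2.673×10⁹ J
646.7 cal/grain → 4.17568×10⁷ J/kg
m = E / e_s = 2.673×10⁹ / 4.17568×10⁷ = 64.0135 kg
In t: 64.0135 / 1000 = 0.0640135 t

0.06401 t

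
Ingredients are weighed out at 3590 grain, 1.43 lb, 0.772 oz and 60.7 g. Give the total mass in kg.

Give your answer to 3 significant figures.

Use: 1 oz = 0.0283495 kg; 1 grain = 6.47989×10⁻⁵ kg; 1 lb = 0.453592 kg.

3590 grain × 6.47989×10⁻⁵ → 0.232628 kg
1.43 lb × 0.453592 → 0.648637 kg
0.772 oz × 0.0283495 → 0.0218858 kg
60.7 g × 0.001 → 0.0607 kg
Sum: 0.232628 + 0.648637 + 0.0218858 + 0.0607 = 0.963851 kg

0.964 kg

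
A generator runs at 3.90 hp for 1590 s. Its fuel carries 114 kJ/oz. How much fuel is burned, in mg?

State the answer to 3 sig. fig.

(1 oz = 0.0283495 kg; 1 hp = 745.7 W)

1.15×10⁶ mg

3.90 hp → 2908.23 W
E = P × t = 2908.23 × 1590 = 4.62409×10⁶ J
114 kJ/oz → 4.02123×10⁶ J/kg
m = E / e_s = 4.62409×10⁶ / 4.02123×10⁶ = 1.14992 kg
In mg: 1.14992 / 10⁻⁶ = 1.14992×10⁶ mg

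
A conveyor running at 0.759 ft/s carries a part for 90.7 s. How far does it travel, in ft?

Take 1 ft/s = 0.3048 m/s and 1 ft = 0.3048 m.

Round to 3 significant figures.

0.759 ft/s × 0.3048 = 0.231343 m/s
d = v × t = 0.231343 m/s × 90.7 s = 20.9828 m
20.9828 m ÷ (0.3048 m/ft) = 68.8412 ft

68.8 ft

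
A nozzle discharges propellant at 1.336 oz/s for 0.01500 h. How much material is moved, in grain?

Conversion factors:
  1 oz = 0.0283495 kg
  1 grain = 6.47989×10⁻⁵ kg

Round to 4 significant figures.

1.336 oz/s → 0.0378749 kg/s
0.01500 h → 54 s
m = ṁ × t = 0.0378749 × 54 = 2.04524 kg
In grain: 2.04524 / 6.47989×10⁻⁵ = 31562.9 grain

3.156×10⁴ grain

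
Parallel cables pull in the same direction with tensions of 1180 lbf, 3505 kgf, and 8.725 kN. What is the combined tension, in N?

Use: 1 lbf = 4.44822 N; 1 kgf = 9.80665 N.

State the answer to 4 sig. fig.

1180 lbf × 4.44822 → 5248.9 N
3505 kgf × 9.80665 → 34372.3 N
8.725 kN × 1000 → 8725 N
Sum: 5248.9 + 34372.3 + 8725 = 48346.2 N

4.835×10⁴ N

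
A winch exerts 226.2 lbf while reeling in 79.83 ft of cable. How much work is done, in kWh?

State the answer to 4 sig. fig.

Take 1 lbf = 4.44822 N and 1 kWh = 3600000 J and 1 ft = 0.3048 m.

0.006801 kWh

226.2 lbf × 4.44822 → 1006.19 N
79.83 ft × 0.3048 → 24.3322 m
W = F × d = 1006.19 N × 24.3322 m = 24482.8 J
24482.8 J ÷ (3600000 J/kWh) = 0.00680078 kWh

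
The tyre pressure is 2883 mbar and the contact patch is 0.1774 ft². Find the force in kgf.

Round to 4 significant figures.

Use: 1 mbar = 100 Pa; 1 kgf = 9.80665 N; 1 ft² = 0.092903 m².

484.5 kgf

2883 mbar × 100 = 288300 Pa
0.1774 ft² × 0.092903 = 0.016481 m²
F = P × A = 288300 Pa × 0.016481 m² = 4751.47 N
4751.47 N ÷ (9.80665 N/kgf) = 484.515 kgf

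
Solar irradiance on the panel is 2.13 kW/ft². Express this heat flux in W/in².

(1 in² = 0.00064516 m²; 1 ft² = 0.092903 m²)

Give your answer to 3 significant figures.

14.8 W/in²

2.13 kW/ft² × 1000 W/kW ÷ 0.092903 m²/ft² = 22927.1 W/m²
22927.1 W/m² × 0.00064516 m²/in² = 14.7916 W/in²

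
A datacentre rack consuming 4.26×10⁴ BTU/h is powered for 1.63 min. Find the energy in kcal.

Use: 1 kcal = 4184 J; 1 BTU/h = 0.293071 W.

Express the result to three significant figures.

292 kcal

4.26×10⁴ BTU/h × 0.293071 → 12484.8 W
1.63 min × 60 → 97.8 s
E = P × t = 12484.8 W × 97.8 s = 1.22101×10⁶ J
1.22101×10⁶ J ÷ (4184 J/kcal) = 291.828 kcal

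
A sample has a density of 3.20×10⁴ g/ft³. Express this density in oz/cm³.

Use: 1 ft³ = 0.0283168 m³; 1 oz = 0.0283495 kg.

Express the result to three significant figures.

0.0399 oz/cm³

3.20×10⁴ g/ft³ × 0.001 kg/g ÷ 0.0283168 m³/ft³ = 1130.07 kg/m³
1130.07 kg/m³ ÷ 0.0283495 kg/oz × 10⁻⁶ m³/cm³ = 0.0398621 oz/cm³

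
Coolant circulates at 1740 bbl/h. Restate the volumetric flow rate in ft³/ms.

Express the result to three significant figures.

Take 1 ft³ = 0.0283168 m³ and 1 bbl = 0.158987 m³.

0.00271 ft³/ms

1740 bbl/h × 0.158987 m³/bbl ÷ 3600 s/h = 0.0768437 m³/s
0.0768437 m³/s ÷ 0.0283168 m³/ft³ × 0.001 s/ms = 0.00271371 ft³/ms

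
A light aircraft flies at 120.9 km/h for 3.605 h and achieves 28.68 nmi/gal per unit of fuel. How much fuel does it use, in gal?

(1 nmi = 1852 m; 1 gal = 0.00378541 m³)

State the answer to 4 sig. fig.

120.9 km/h → 33.5833 m/s
3.605 h → 12978 s
d = v × t = 33.5833 × 12978 = 435844 m
28.68 nmi/gal → 1.40316×10⁷ m/m³
V = d / (distance per unit fuel) = 435844 / 1.40316×10⁷ = 0.0310616 m³
In gal: 0.0310616 / 0.00378541 = 8.20561 gal

8.206 gal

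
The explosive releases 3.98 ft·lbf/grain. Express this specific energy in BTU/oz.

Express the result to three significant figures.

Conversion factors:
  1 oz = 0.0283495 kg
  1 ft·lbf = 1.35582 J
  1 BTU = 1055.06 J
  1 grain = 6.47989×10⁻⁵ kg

3.98 ft·lbf/grain × 1.35582 J/ft·lbf ÷ 6.47989×10⁻⁵ kg/grain = 83275.5 J/kg
83275.5 J/kg ÷ 1055.06 J/BTU × 0.0283495 kg/oz = 2.23762 BTU/oz

2.24 BTU/oz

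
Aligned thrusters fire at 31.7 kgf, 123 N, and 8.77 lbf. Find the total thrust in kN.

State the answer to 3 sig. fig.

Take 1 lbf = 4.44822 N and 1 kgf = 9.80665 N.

0.473 kN

31.7 kgf × 9.80665 → 310.871 N
123 N (already N)
8.77 lbf × 4.44822 → 39.0109 N
Total: 310.871 + 123 + 39.0109 = 472.882 N
In kN: 472.882 / 1000 = 0.472882 kN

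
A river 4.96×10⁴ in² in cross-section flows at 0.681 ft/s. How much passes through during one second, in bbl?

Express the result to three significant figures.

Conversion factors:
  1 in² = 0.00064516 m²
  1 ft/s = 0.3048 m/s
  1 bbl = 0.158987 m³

0.681 ft/s × 0.3048 = 0.207569 m/s
4.96×10⁴ in² × 0.00064516 = 31.9999 m²
V = v × A × t = 0.207569 m/s × 31.9999 m² × 1 s = 6.64219 m³
6.64219 m³ ÷ (0.158987 m³/bbl) = 41.7782 bbl

41.8 bbl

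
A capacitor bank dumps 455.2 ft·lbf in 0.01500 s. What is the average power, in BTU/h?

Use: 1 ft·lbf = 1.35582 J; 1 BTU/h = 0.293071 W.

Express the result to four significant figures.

1.404×10⁵ BTU/h

455.2 ft·lbf × 1.35582 = 617.169 J
P = E / t = 617.169 J / 0.015 s = 41144.6 W
41144.6 W ÷ (0.293071 W/BTU/h) = 140391 BTU/h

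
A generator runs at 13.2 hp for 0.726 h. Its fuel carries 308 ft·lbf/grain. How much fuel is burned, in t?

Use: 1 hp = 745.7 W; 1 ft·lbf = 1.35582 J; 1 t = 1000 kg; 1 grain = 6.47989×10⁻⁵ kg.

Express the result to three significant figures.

0.00399 t

13.2 hp → 9843.24 W
0.726 h → 2613.6 s
E = P × t = 9843.24 × 2613.6 = 2.57263×10⁷ J
308 ft·lbf/grain → 6.44444×10⁶ J/kg
m = E / e_s = 2.57263×10⁷ / 6.44444×10⁶ = 3.99201 kg
In t: 3.99201 / 1000 = 0.00399201 t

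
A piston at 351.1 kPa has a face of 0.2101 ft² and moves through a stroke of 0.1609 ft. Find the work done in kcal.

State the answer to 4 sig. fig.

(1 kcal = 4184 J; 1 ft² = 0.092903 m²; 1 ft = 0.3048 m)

0.08033 kcal

351.1 kPa → 351100 Pa
0.2101 ft² → 0.0195189 m²
F = P × A = 351100 × 0.0195189 = 6853.09 N
0.1609 ft → 0.0490423 m
W = F × d = 6853.09 × 0.0490423 = 336.091 J
In kcal: 336.091 / 4184 = 0.0803277 kcal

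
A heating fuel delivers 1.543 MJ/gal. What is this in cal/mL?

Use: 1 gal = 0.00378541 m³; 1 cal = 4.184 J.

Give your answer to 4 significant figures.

97.42 cal/mL

1.543 MJ/gal × 1000000 J/MJ ÷ 0.00378541 m³/gal = 4.07618×10⁸ J/m³
4.07618×10⁸ J/m³ ÷ 4.184 J/cal × 10⁻⁶ m³/mL = 97.423 cal/mL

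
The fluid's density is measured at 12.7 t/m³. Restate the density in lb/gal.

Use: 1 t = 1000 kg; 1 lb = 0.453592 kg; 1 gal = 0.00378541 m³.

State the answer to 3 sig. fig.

106 lb/gal

12.7 t/m³ × 1000 kg/t = 12700 kg/m³
12700 kg/m³ ÷ 0.453592 kg/lb × 0.00378541 m³/gal = 105.987 lb/gal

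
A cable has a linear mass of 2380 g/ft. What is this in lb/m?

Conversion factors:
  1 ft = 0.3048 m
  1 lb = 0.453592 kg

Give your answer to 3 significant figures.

2380 g/ft × 0.001 kg/g ÷ 0.3048 m/ft = 7.8084 kg/m
7.8084 kg/m ÷ 0.453592 kg/lb = 17.2146 lb/m

17.2 lb/m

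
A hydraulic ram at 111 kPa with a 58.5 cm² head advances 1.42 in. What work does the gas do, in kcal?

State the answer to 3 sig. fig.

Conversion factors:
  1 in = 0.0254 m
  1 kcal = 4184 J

111 kPa → 111000 Pa
58.5 cm² → 0.00585 m²
F = P × A = 111000 × 0.00585 = 649.35 N
1.42 in → 0.036068 m
W = F × d = 649.35 × 0.036068 = 23.4208 J
In kcal: 23.4208 / 4184 = 0.00559771 kcal

0.00560 kcal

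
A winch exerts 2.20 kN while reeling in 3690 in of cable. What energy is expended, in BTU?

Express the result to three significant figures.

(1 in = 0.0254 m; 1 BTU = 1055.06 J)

2.20 kN × 1000 → 2200 N
3690 in × 0.0254 → 93.726 m
W = F × d = 2200 N × 93.726 m = 206197 J
206197 J ÷ (1055.06 J/BTU) = 195.436 BTU

195 BTU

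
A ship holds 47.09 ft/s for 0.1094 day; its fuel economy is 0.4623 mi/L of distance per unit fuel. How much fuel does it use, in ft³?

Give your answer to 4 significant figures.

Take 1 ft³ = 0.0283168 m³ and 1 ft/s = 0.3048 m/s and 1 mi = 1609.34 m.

47.09 ft/s → 14.353 m/s
0.1094 day → 9452.16 s
d = v × t = 14.353 × 9452.16 = 135667 m
0.4623 mi/L → 743998 m/m³
V = d / (distance per unit fuel) = 135667 / 743998 = 0.182349 m³
In ft³: 0.182349 / 0.0283168 = 6.4396 ft³

6.440 ft³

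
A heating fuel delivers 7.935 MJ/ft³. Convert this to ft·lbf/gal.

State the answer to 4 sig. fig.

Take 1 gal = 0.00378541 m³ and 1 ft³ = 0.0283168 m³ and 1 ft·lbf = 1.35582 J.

7.824×10⁵ ft·lbf/gal

7.935 MJ/ft³ × 1000000 J/MJ ÷ 0.0283168 m³/ft³ = 2.80222×10⁸ J/m³
2.80222×10⁸ J/m³ ÷ 1.35582 J/ft·lbf × 0.00378541 m³/gal = 782372 ft·lbf/gal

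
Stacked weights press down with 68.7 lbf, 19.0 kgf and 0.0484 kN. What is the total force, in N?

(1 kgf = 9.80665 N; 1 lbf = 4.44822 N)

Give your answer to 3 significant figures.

540 N

68.7 lbf × 4.44822 = 305.593 N
19.0 kgf × 9.80665 = 186.326 N
0.0484 kN × 1000 = 48.4 N
Combined: 305.593 + 186.326 + 48.4 = 540.319 N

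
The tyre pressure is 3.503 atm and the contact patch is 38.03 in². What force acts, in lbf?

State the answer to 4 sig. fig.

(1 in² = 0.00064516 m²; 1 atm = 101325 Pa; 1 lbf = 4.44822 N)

1958 lbf

3.503 atm × 101325 = 354941 Pa
38.03 in² × 0.00064516 = 0.0245354 m²
F = P × A = 354941 Pa × 0.0245354 m² = 8708.62 N
8708.62 N ÷ (4.44822 N/lbf) = 1957.78 lbf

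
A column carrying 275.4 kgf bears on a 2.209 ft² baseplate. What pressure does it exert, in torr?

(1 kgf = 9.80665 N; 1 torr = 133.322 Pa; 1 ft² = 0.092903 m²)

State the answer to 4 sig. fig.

98.71 torr

275.4 kgf × 9.80665 = 2700.75 N
2.209 ft² × 0.092903 = 0.205223 m²
P = F / A = 2700.75 N / 0.205223 m² = 13160.1 Pa
13160.1 Pa ÷ (133.322 Pa/torr) = 98.7091 torr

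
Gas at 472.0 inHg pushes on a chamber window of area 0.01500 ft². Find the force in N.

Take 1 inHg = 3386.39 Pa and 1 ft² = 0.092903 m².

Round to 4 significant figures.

2227 N

472.0 inHg × 3386.39 → 1.59838×10⁶ Pa
0.01500 ft² × 0.092903 → 0.00139354 m²
F = P × A = 1.59838×10⁶ Pa × 0.00139354 m² = 2227.41 N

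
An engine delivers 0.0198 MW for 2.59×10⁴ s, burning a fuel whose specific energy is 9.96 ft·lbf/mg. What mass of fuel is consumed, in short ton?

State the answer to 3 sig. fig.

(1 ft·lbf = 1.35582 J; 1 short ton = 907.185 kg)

0.0419 short ton

0.0198 MW → 19800 W
E = P × t = 19800 × 25900 = 5.1282×10⁸ J
9.96 ft·lbf/mg → 1.3504×10⁷ J/kg
m = E / e_s = 5.1282×10⁸ / 1.3504×10⁷ = 37.9754 kg
In short ton: 37.9754 / 907.185 = 0.0418607 short ton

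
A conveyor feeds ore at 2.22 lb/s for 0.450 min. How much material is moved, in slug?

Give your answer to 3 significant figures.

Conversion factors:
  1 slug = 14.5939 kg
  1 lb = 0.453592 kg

2.22 lb/s → 1.00697 kg/s
0.450 min → 27 s
m = ṁ × t = 1.00697 × 27 = 27.1882 kg
In slug: 27.1882 / 14.5939 = 1.86298 slug

1.86 slug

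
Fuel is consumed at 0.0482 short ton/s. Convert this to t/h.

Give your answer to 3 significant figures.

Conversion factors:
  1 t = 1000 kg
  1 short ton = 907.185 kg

157 t/h

0.0482 short ton/s × 907.185 kg/short ton = 43.7263 kg/s
43.7263 kg/s ÷ 1000 kg/t × 3600 s/h = 157.415 t/h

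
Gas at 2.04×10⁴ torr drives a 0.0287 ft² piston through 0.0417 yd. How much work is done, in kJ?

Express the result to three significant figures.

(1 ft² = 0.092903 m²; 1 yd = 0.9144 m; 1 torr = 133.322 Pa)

2.04×10⁴ torr → 2.71977×10⁶ Pa
0.0287 ft² → 0.00266632 m²
F = P × A = 2.71977×10⁶ × 0.00266632 = 7251.78 N
0.0417 yd → 0.0381305 m
W = F × d = 7251.78 × 0.0381305 = 276.514 J
In kJ: 276.514 / 1000 = 0.276514 kJ

0.277 kJ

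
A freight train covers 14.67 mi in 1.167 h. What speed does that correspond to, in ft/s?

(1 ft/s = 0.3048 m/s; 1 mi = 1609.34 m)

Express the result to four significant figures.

18.44 ft/s

14.67 mi × 1609.34 → 23609 m
1.167 h × 3600 → 4201.2 s
v = d / t = 23609 m / 4201.2 s = 5.61958 m/s
5.61958 m/s ÷ (0.3048 m/s/ft/s) = 18.4369 ft/s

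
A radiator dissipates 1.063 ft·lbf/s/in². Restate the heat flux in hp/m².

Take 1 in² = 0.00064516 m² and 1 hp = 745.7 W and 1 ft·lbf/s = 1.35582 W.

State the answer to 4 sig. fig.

2.996 hp/m²

1.063 ft·lbf/s/in² × 1.35582 W/ft·lbf/s ÷ 0.00064516 m²/in² = 2233.92 W/m²
2233.92 W/m² ÷ 745.7 W/hp = 2.99574 hp/m²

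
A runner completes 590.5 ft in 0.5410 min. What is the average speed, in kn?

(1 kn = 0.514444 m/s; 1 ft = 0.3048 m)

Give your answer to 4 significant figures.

590.5 ft × 0.3048 = 179.984 m
0.5410 min × 60 = 32.46 s
v = d / t = 179.984 m / 32.46 s = 5.54479 m/s
5.54479 m/s ÷ (0.514444 m/s/kn) = 10.7782 kn

10.78 kn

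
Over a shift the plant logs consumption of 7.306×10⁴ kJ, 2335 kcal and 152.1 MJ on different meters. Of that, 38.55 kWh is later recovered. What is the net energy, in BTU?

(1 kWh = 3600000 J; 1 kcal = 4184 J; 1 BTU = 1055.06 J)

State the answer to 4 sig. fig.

9.113×10⁴ BTU

7.306×10⁴ kJ × 1000 → 7.306×10⁷ J
2335 kcal × 4184 → 9.76964×10⁶ J
152.1 MJ × 1000000 → 1.521×10⁸ J
38.55 kWh × 3600000 → 1.3878×10⁸ J
Net: 7.306×10⁷ + 9.76964×10⁶ + 1.521×10⁸ − 1.3878×10⁸ = 9.61496×10⁷ J
In BTU: 9.61496×10⁷ / 1055.06 = 91131.9 BTU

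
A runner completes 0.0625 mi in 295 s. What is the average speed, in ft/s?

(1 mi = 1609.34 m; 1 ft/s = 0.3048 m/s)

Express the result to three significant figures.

1.12 ft/s

0.0625 mi × 1609.34 → 100.584 m
v = d / t = 100.584 m / 295 s = 0.340963 m/s
0.340963 m/s ÷ (0.3048 m/s/ft/s) = 1.11865 ft/s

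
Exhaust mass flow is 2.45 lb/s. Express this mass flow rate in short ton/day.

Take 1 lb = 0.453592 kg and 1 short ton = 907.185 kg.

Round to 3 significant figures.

2.45 lb/s × 0.453592 kg/lb = 1.1113 kg/s
1.1113 kg/s ÷ 907.185 kg/short ton × 86400 s/day = 105.84 short ton/day

106 short ton/day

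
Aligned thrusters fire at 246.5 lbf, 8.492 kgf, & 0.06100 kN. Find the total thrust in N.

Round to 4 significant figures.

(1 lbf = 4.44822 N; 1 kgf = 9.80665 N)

246.5 lbf × 4.44822 = 1096.49 N
8.492 kgf × 9.80665 = 83.2781 N
0.06100 kN × 1000 = 61 N
Total: 1096.49 + 83.2781 + 61 = 1240.77 N

1241 N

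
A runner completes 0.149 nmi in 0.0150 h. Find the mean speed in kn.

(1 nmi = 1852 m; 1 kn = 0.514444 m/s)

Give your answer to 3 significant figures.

9.93 kn

0.149 nmi × 1852 → 275.948 m
0.0150 h × 3600 → 54 s
v = d / t = 275.948 m / 54 s = 5.11015 m/s
5.11015 m/s ÷ (0.514444 m/s/kn) = 9.93335 kn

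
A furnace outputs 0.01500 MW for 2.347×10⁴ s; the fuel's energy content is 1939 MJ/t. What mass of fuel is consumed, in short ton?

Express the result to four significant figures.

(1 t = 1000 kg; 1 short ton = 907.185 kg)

0.2001 short ton

0.01500 MW → 15000 W
E = P × t = 15000 × 23470 = 3.5205×10⁸ J
1939 MJ/t → 1.939×10⁶ J/kg
m = E / e_s = 3.5205×10⁸ / 1.939×10⁶ = 181.563 kg
In short ton: 181.563 / 907.185 = 0.200139 short ton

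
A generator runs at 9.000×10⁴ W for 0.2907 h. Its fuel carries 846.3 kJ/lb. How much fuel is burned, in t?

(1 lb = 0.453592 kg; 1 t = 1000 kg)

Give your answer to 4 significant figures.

0.2907 h → 1046.52 s
E = P × t = 90000 × 1046.52 = 9.41868×10⁷ J
846.3 kJ/lb → 1.86577×10⁶ J/kg
m = E / e_s = 9.41868×10⁷ / 1.86577×10⁶ = 50.4815 kg
In t: 50.4815 / 1000 = 0.0504815 t

0.05048 t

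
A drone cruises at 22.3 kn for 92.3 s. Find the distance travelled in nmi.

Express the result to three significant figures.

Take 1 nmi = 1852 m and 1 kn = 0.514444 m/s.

0.572 nmi

22.3 kn × 0.514444 = 11.4721 m/s
d = v × t = 11.4721 m/s × 92.3 s = 1058.87 m
1058.87 m ÷ (1852 m/nmi) = 0.571744 nmi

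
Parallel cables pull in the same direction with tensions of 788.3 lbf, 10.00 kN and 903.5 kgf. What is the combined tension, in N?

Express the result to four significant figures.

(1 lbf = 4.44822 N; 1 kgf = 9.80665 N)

788.3 lbf × 4.44822 = 3506.53 N
10.00 kN × 1000 = 10000 N
903.5 kgf × 9.80665 = 8860.31 N
Sum: 3506.53 + 10000 + 8860.31 = 22366.8 N

2.237×10⁴ N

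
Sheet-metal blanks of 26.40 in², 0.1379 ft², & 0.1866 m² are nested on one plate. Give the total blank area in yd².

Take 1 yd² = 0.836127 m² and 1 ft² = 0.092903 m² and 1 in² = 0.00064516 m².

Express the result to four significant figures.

26.40 in² × 0.00064516 → 0.0170322 m²
0.1379 ft² × 0.092903 → 0.0128113 m²
0.1866 m² (already m²)
Combined: 0.0170322 + 0.0128113 + 0.1866 = 0.216443 m²
In yd²: 0.216443 / 0.836127 = 0.258864 yd²

0.2589 yd²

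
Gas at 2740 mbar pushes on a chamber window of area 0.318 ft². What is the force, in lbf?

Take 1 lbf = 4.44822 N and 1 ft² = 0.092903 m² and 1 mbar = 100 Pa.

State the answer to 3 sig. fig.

1820 lbf

2740 mbar × 100 = 274000 Pa
0.318 ft² × 0.092903 = 0.0295432 m²
F = P × A = 274000 Pa × 0.0295432 m² = 8094.84 N
8094.84 N ÷ (4.44822 N/lbf) = 1819.79 lbf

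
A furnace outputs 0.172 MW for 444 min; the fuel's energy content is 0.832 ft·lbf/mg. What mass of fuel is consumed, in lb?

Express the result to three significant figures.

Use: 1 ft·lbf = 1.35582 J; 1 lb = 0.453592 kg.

8960 lb

0.172 MW → 172000 W
444 min → 26640 s
E = P × t = 172000 × 26640 = 4.58208×10⁹ J
0.832 ft·lbf/mg → 1.12804×10⁶ J/kg
m = E / e_s = 4.58208×10⁹ / 1.12804×10⁶ = 4061.98 kg
In lb: 4061.98 / 0.453592 = 8955.14 lb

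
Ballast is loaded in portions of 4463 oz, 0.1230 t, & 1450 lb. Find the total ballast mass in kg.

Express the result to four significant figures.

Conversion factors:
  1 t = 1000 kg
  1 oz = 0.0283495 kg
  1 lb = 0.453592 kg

907.2 kg

4463 oz × 0.0283495 → 126.524 kg
0.1230 t × 1000 → 123 kg
1450 lb × 0.453592 → 657.708 kg
Total: 126.524 + 123 + 657.708 = 907.232 kg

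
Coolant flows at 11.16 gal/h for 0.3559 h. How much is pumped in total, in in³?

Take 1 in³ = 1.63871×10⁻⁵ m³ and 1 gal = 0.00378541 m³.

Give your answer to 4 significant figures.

917.5 in³

11.16 gal/h → 1.17348×10⁻⁵ m³/s
0.3559 h → 1281.24 s
V = Q × t = 1.17348×10⁻⁵ × 1281.24 = 0.0150351 m³
In in³: 0.0150351 / 1.63871×10⁻⁵ = 917.496 in³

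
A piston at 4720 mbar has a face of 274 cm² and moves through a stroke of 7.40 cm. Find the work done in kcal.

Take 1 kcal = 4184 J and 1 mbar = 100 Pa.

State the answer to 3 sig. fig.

0.229 kcal

4720 mbar → 472000 Pa
274 cm² → 0.0274 m²
F = P × A = 472000 × 0.0274 = 12932.8 N
7.40 cm → 0.074 m
W = F × d = 12932.8 × 0.074 = 957.027 J
In kcal: 957.027 / 4184 = 0.228735 kcal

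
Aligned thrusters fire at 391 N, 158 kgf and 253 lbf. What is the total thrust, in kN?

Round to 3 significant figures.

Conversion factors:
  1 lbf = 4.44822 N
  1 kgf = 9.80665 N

391 N (already N)
158 kgf × 9.80665 → 1549.45 N
253 lbf × 4.44822 → 1125.4 N
Combined: 391 + 1549.45 + 1125.4 = 3065.85 N
In kN: 3065.85 / 1000 = 3.06585 kN

3.07 kN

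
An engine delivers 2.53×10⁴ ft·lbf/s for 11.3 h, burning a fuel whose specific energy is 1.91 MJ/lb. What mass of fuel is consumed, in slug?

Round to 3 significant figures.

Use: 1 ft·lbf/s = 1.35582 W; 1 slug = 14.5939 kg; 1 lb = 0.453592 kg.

22.7 slug

2.53×10⁴ ft·lbf/s → 34302.2 W
11.3 h → 40680 s
E = P × t = 34302.2 × 40680 = 1.39541×10⁹ J
1.91 MJ/lb → 4.21083×10⁶ J/kg
m = E / e_s = 1.39541×10⁹ / 4.21083×10⁶ = 331.386 kg
In slug: 331.386 / 14.5939 = 22.7072 slug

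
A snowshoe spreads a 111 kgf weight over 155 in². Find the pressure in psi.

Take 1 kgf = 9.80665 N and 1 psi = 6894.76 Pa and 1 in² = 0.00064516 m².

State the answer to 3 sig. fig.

1.58 psi

111 kgf × 9.80665 = 1088.54 N
155 in² × 0.00064516 = 0.0999998 m²
P = F / A = 1088.54 N / 0.0999998 m² = 10885.4 Pa
10885.4 Pa ÷ (6894.76 Pa/psi) = 1.57879 psi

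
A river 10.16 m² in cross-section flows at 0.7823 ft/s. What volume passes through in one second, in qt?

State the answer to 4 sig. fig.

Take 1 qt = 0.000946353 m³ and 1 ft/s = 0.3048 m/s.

0.7823 ft/s × 0.3048 = 0.238445 m/s
V = v × A × t = 0.238445 m/s × 10.16 m² × 1 s = 2.4226 m³
2.4226 m³ ÷ (0.000946353 m³/qt) = 2559.93 qt

2560 qt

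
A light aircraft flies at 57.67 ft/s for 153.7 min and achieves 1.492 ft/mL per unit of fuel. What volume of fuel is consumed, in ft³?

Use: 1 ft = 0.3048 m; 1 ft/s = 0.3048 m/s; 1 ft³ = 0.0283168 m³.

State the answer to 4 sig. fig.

12.59 ft³

57.67 ft/s → 17.5778 m/s
153.7 min → 9222 s
d = v × t = 17.5778 × 9222 = 162102 m
1.492 ft/mL → 454762 m/m³
V = d / (distance per unit fuel) = 162102 / 454762 = 0.356455 m³
In ft³: 0.356455 / 0.0283168 = 12.5881 ft³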